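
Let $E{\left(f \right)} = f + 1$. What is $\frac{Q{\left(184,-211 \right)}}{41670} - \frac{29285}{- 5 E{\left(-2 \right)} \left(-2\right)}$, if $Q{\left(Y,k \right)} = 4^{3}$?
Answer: $\frac{122030659}{41670} \approx 2928.5$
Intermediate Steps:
$Q{\left(Y,k \right)} = 64$
$E{\left(f \right)} = 1 + f$
$\frac{Q{\left(184,-211 \right)}}{41670} - \frac{29285}{- 5 E{\left(-2 \right)} \left(-2\right)} = \frac{64}{41670} - \frac{29285}{- 5 \left(1 - 2\right) \left(-2\right)} = 64 \cdot \frac{1}{41670} - \frac{29285}{\left(-5\right) \left(-1\right) \left(-2\right)} = \frac{32}{20835} - \frac{29285}{5 \left(-2\right)} = \frac{32}{20835} - \frac{29285}{-10} = \frac{32}{20835} - - \frac{5857}{2} = \frac{32}{20835} + \frac{5857}{2} = \frac{122030659}{41670}$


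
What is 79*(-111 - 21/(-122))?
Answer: -1068159/122 ≈ -8755.4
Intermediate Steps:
79*(-111 - 21/(-122)) = 79*(-111 - 21*(-1/122)) = 79*(-111 + 21/122) = 79*(-13521/122) = -1068159/122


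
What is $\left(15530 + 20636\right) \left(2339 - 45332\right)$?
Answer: $-1554884838$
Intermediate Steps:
$\left(15530 + 20636\right) \left(2339 - 45332\right) = 36166 \left(-42993\right) = -1554884838$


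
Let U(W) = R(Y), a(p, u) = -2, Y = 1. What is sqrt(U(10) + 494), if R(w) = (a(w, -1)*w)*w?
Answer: 2*sqrt(123) ≈ 22.181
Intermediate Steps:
R(w) = -2*w**2 (R(w) = (-2*w)*w = -2*w**2)
U(W) = -2 (U(W) = -2*1**2 = -2*1 = -2)
sqrt(U(10) + 494) = sqrt(-2 + 494) = sqrt(492) = 2*sqrt(123)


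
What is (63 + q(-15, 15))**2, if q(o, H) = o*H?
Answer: 26244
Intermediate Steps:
q(o, H) = H*o
(63 + q(-15, 15))**2 = (63 + 15*(-15))**2 = (63 - 225)**2 = (-162)**2 = 26244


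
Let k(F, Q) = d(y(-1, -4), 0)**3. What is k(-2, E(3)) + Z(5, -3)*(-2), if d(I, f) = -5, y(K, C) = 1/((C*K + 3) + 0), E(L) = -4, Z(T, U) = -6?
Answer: -113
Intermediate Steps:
y(K, C) = 1/(3 + C*K) (y(K, C) = 1/((3 + C*K) + 0) = 1/(3 + C*K))
k(F, Q) = -125 (k(F, Q) = (-5)**3 = -125)
k(-2, E(3)) + Z(5, -3)*(-2) = -125 - 6*(-2) = -125 + 12 = -113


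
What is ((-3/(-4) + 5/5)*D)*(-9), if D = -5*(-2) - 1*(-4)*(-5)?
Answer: 315/2 ≈ 157.50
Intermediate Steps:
D = -10 (D = 10 + 4*(-5) = 10 - 20 = -10)
((-3/(-4) + 5/5)*D)*(-9) = ((-3/(-4) + 5/5)*(-10))*(-9) = ((-3*(-¼) + 5*(⅕))*(-10))*(-9) = ((¾ + 1)*(-10))*(-9) = ((7/4)*(-10))*(-9) = -35/2*(-9) = 315/2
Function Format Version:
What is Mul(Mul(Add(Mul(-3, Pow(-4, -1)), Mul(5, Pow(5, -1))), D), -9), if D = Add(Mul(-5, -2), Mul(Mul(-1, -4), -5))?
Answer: Rational(315, 2) ≈ 157.50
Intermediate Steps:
D = -10 (D = Add(10, Mul(4, -5)) = Add(10, -20) = -10)
Mul(Mul(Add(Mul(-3, Pow(-4, -1)), Mul(5, Pow(5, -1))), D), -9) = Mul(Mul(Add(Mul(-3, Pow(-4, -1)), Mul(5, Pow(5, -1))), -10), -9) = Mul(Mul(Add(Mul(-3, Rational(-1, 4)), Mul(5, Rational(1, 5))), -10), -9) = Mul(Mul(Add(Rational(3, 4), 1), -10), -9) = Mul(Mul(Rational(7, 4), -10), -9) = Mul(Rational(-35, 2), -9) = Rational(315, 2)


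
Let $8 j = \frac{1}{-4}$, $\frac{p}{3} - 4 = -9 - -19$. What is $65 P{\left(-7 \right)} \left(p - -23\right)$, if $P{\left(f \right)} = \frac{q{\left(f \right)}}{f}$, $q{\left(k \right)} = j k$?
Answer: $- \frac{4225}{32} \approx -132.03$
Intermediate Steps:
$p = 42$ ($p = 12 + 3 \left(-9 - -19\right) = 12 + 3 \left(-9 + 19\right) = 12 + 3 \cdot 10 = 12 + 30 = 42$)
$j = - \frac{1}{32}$ ($j = \frac{1}{8 \left(-4\right)} = \frac{1}{8} \left(- \frac{1}{4}\right) = - \frac{1}{32} \approx -0.03125$)
$q{\left(k \right)} = - \frac{k}{32}$
$P{\left(f \right)} = - \frac{1}{32}$ ($P{\left(f \right)} = \frac{\left(- \frac{1}{32}\right) f}{f} = - \frac{1}{32}$)
$65 P{\left(-7 \right)} \left(p - -23\right) = 65 \left(- \frac{1}{32}\right) \left(42 - -23\right) = - \frac{65 \left(42 + 23\right)}{32} = \left(- \frac{65}{32}\right) 65 = - \frac{4225}{32}$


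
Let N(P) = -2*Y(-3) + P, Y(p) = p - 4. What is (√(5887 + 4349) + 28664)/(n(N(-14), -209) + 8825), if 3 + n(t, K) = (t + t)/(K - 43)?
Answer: 14332/4411 + √2559/4411 ≈ 3.2606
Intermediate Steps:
Y(p) = -4 + p
N(P) = 14 + P (N(P) = -2*(-4 - 3) + P = -2*(-7) + P = 14 + P)
n(t, K) = -3 + 2*t/(-43 + K) (n(t, K) = -3 + (t + t)/(K - 43) = -3 + (2*t)/(-43 + K) = -3 + 2*t/(-43 + K))
(√(5887 + 4349) + 28664)/(n(N(-14), -209) + 8825) = (√(5887 + 4349) + 28664)/((129 - 3*(-209) + 2*(14 - 14))/(-43 - 209) + 8825) = (√10236 + 28664)/((129 + 627 + 2*0)/(-252) + 8825) = (2*√2559 + 28664)/(-(129 + 627 + 0)/252 + 8825) = (28664 + 2*√2559)/(-1/252*756 + 8825) = (28664 + 2*√2559)/(-3 + 8825) = (28664 + 2*√2559)/8822 = (28664 + 2*√2559)*(1/8822) = 14332/4411 + √2559/4411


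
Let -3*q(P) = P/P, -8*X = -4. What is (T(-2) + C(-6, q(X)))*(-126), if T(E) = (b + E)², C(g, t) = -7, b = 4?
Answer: 378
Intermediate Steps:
X = ½ (X = -⅛*(-4) = ½ ≈ 0.50000)
q(P) = -⅓ (q(P) = -P/(3*P) = -⅓*1 = -⅓)
T(E) = (4 + E)²
(T(-2) + C(-6, q(X)))*(-126) = ((4 - 2)² - 7)*(-126) = (2² - 7)*(-126) = (4 - 7)*(-126) = -3*(-126) = 378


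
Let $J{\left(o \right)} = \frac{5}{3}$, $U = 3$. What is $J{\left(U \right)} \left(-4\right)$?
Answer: $- \frac{20}{3} \approx -6.6667$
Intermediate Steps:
$J{\left(o \right)} = \frac{5}{3}$ ($J{\left(o \right)} = 5 \cdot \frac{1}{3} = \frac{5}{3}$)
$J{\left(U \right)} \left(-4\right) = \frac{5}{3} \left(-4\right) = - \frac{20}{3}$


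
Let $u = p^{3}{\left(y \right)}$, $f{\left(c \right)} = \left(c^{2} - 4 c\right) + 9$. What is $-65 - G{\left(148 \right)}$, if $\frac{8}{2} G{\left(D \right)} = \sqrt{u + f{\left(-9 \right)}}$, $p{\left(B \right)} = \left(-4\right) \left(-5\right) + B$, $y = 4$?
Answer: $-65 - \frac{15 \sqrt{62}}{4} \approx -94.528$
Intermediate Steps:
$p{\left(B \right)} = 20 + B$
$f{\left(c \right)} = 9 + c^{2} - 4 c$
$u = 13824$ ($u = \left(20 + 4\right)^{3} = 24^{3} = 13824$)
$G{\left(D \right)} = \frac{15 \sqrt{62}}{4}$ ($G{\left(D \right)} = \frac{\sqrt{13824 + \left(9 + \left(-9\right)^{2} - -36\right)}}{4} = \frac{\sqrt{13824 + \left(9 + 81 + 36\right)}}{4} = \frac{\sqrt{13824 + 126}}{4} = \frac{\sqrt{13950}}{4} = \frac{15 \sqrt{62}}{4}$)
$-65 - G{\left(148 \right)} = -65 - \frac{15 \sqrt{62}}{4}$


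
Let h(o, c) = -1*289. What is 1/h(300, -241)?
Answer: -1/289 ≈ -0.0034602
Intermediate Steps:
h(o, c) = -289
1/h(300, -241) = 1/(-289) = -1/289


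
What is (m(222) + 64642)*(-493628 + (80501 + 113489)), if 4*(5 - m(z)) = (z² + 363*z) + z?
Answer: -9625571112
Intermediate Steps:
m(z) = 5 - 91*z - z²/4 (m(z) = 5 - ((z² + 363*z) + z)/4 = 5 - (z² + 364*z)/4 = 5 + (-91*z - z²/4) = 5 - 91*z - z²/4)
(m(222) + 64642)*(-493628 + (80501 + 113489)) = ((5 - 91*222 - ¼*222²) + 64642)*(-493628 + (80501 + 113489)) = ((5 - 20202 - ¼*49284) + 64642)*(-493628 + 193990) = ((5 - 20202 - 12321) + 64642)*(-299638) = (-32518 + 64642)*(-299638) = 32124*(-299638) = -9625571112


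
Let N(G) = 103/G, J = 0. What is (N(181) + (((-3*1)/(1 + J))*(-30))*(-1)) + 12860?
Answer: 2311473/181 ≈ 12771.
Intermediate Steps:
(N(181) + (((-3*1)/(1 + J))*(-30))*(-1)) + 12860 = (103/181 + (((-3*1)/(1 + 0))*(-30))*(-1)) + 12860 = (103*(1/181) + (-3/1*(-30))*(-1)) + 12860 = (103/181 + (-3*1*(-30))*(-1)) + 12860 = (103/181 - 3*(-30)*(-1)) + 12860 = (103/181 + 90*(-1)) + 12860 = (103/181 - 90) + 12860 = -16187/181 + 12860 = 2311473/181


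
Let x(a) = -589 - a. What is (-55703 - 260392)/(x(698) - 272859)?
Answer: 105365/91382 ≈ 1.1530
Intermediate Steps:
(-55703 - 260392)/(x(698) - 272859) = (-55703 - 260392)/((-589 - 1*698) - 272859) = -316095/((-589 - 698) - 272859) = -316095/(-1287 - 272859) = -316095/(-274146) = -316095*(-1/274146) = 105365/91382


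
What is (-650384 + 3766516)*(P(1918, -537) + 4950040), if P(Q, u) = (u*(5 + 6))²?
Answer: 124155078158948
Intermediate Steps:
P(Q, u) = 121*u² (P(Q, u) = (u*11)² = (11*u)² = 121*u²)
(-650384 + 3766516)*(P(1918, -537) + 4950040) = (-650384 + 3766516)*(121*(-537)² + 4950040) = 3116132*(121*288369 + 4950040) = 3116132*(34892649 + 4950040) = 3116132*39842689 = 124155078158948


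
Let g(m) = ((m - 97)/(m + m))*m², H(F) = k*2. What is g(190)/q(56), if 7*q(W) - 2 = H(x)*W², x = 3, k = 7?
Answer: 61845/43906 ≈ 1.4086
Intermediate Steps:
H(F) = 14 (H(F) = 7*2 = 14)
q(W) = 2/7 + 2*W² (q(W) = 2/7 + (14*W²)/7 = 2/7 + 2*W²)
g(m) = m*(-97 + m)/2 (g(m) = ((-97 + m)/((2*m)))*m² = ((-97 + m)*(1/(2*m)))*m² = ((-97 + m)/(2*m))*m² = m*(-97 + m)/2)
g(190)/q(56) = ((½)*190*(-97 + 190))/(2/7 + 2*56²) = ((½)*190*93)/(2/7 + 2*3136) = 8835/(2/7 + 6272) = 8835/(43906/7) = 8835*(7/43906) = 61845/43906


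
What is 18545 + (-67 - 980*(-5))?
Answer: 23378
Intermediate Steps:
18545 + (-67 - 980*(-5)) = 18545 + (-67 - 70*(-70)) = 18545 + (-67 + 4900) = 18545 + 4833 = 23378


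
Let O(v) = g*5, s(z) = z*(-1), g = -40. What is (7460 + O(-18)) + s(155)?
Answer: 7105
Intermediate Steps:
s(z) = -z
O(v) = -200 (O(v) = -40*5 = -200)
(7460 + O(-18)) + s(155) = (7460 - 200) - 1*155 = 7260 - 155 = 7105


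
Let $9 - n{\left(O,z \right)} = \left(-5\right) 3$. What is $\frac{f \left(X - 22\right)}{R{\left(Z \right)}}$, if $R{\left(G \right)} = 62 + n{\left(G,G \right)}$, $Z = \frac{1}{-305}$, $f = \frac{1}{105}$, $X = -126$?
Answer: $- \frac{74}{4515} \approx -0.01639$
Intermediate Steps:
$f = \frac{1}{105} \approx 0.0095238$
$n{\left(O,z \right)} = 24$ ($n{\left(O,z \right)} = 9 - \left(-5\right) 3 = 9 - -15 = 9 + 15 = 24$)
$Z = - \frac{1}{305} \approx -0.0032787$
$R{\left(G \right)} = 86$ ($R{\left(G \right)} = 62 + 24 = 86$)
$\frac{f \left(X - 22\right)}{R{\left(Z \right)}} = \frac{\frac{1}{105} \left(-126 - 22\right)}{86} = \frac{1}{105} \left(-148\right) \frac{1}{86} = \left(- \frac{148}{105}\right) \frac{1}{86} = - \frac{74}{4515}$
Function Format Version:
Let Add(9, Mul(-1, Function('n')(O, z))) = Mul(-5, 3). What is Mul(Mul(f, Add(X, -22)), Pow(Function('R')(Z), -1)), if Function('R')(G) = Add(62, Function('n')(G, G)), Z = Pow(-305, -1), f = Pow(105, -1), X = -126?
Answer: Rational(-74, 4515) ≈ -0.016390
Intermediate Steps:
f = Rational(1, 105) ≈ 0.0095238
Function('n')(O, z) = 24 (Function('n')(O, z) = Add(9, Mul(-1, Mul(-5, 3))) = Add(9, Mul(-1, -15)) = Add(9, 15) = 24)
Z = Rational(-1, 305) ≈ -0.0032787
Function('R')(G) = 86 (Function('R')(G) = Add(62, 24) = 86)
Mul(Mul(f, Add(X, -22)), Pow(Function('R')(Z), -1)) = Mul(Mul(Rational(1, 105), Add(-126, -22)), Pow(86, -1)) = Mul(Mul(Rational(1, 105), -148), Rational(1, 86)) = Mul(Rational(-148, 105), Rational(1, 86)) = Rational(-74, 4515)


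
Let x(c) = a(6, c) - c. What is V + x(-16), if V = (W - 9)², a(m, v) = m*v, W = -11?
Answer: 320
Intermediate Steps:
x(c) = 5*c (x(c) = 6*c - c = 5*c)
V = 400 (V = (-11 - 9)² = (-20)² = 400)
V + x(-16) = 400 + 5*(-16) = 400 - 80 = 320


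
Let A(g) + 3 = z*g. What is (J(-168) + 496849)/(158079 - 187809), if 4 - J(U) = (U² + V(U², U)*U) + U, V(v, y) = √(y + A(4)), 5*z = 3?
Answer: -468797/29730 - 28*I*√4215/24775 ≈ -15.768 - 0.073374*I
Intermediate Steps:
z = ⅗ (z = (⅕)*3 = ⅗ ≈ 0.60000)
A(g) = -3 + 3*g/5
V(v, y) = √(-⅗ + y) (V(v, y) = √(y + (-3 + (⅗)*4)) = √(y + (-3 + 12/5)) = √(y - ⅗) = √(-⅗ + y))
J(U) = 4 - U - U² - U*√(-15 + 25*U)/5 (J(U) = 4 - ((U² + (√(-15 + 25*U)/5)*U) + U) = 4 - ((U² + U*√(-15 + 25*U)/5) + U) = 4 - (U + U² + U*√(-15 + 25*U)/5) = 4 + (-U - U² - U*√(-15 + 25*U)/5) = 4 - U - U² - U*√(-15 + 25*U)/5)
(J(-168) + 496849)/(158079 - 187809) = ((4 - 1*(-168) - 1*(-168)² - ⅕*(-168)*√(-15 + 25*(-168))) + 496849)/(158079 - 187809) = ((4 + 168 - 1*28224 - ⅕*(-168)*√(-15 - 4200)) + 496849)/(-29730) = ((4 + 168 - 28224 - ⅕*(-168)*√(-4215)) + 496849)*(-1/29730) = ((4 + 168 - 28224 - ⅕*(-168)*I*√4215) + 496849)*(-1/29730) = ((4 + 168 - 28224 + 168*I*√4215/5) + 496849)*(-1/29730) = ((-28052 + 168*I*√4215/5) + 496849)*(-1/29730) = (468797 + 168*I*√4215/5)*(-1/29730) = -468797/29730 - 28*I*√4215/24775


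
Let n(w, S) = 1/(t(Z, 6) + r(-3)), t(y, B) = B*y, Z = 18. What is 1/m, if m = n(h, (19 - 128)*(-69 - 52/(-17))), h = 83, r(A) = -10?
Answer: 98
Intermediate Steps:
n(w, S) = 1/98 (n(w, S) = 1/(6*18 - 10) = 1/(108 - 10) = 1/98)
m = 1/98 ≈ 0.010204
1/m = 1/(1/98) = 98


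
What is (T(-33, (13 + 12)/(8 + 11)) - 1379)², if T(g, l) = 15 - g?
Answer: 1771561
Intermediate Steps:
(T(-33, (13 + 12)/(8 + 11)) - 1379)² = ((15 - 1*(-33)) - 1379)² = ((15 + 33) - 1379)² = (48 - 1379)² = (-1331)² = 1771561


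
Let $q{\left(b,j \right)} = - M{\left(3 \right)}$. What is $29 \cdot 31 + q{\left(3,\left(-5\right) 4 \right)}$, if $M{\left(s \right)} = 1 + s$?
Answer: $895$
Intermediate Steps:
$q{\left(b,j \right)} = -4$ ($q{\left(b,j \right)} = - (1 + 3) = \left(-1\right) 4 = -4$)
$29 \cdot 31 + q{\left(3,\left(-5\right) 4 \right)} = 29 \cdot 31 - 4 = 899 - 4 = 895$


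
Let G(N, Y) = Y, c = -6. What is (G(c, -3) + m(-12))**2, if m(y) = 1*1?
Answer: 4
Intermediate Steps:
m(y) = 1
(G(c, -3) + m(-12))**2 = (-3 + 1)**2 = (-2)**2 = 4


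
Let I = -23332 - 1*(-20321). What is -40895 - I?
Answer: -37884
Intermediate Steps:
I = -3011 (I = -23332 + 20321 = -3011)
-40895 - I = -40895 - 1*(-3011) = -40895 + 3011 = -37884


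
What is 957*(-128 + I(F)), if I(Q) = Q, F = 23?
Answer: -100485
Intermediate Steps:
957*(-128 + I(F)) = 957*(-128 + 23) = 957*(-105) = -100485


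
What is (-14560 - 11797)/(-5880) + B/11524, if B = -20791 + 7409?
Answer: 56262977/16940280 ≈ 3.3213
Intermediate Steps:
B = -13382
(-14560 - 11797)/(-5880) + B/11524 = (-14560 - 11797)/(-5880) - 13382/11524 = -26357*(-1/5880) - 13382*1/11524 = 26357/5880 - 6691/5762 = 56262977/16940280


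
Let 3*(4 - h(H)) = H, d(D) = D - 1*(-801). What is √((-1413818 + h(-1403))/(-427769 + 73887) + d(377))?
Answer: √1332216066578442/1061646 ≈ 34.380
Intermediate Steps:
d(D) = 801 + D (d(D) = D + 801 = 801 + D)
h(H) = 4 - H/3
√((-1413818 + h(-1403))/(-427769 + 73887) + d(377)) = √((-1413818 + (4 - ⅓*(-1403)))/(-427769 + 73887) + (801 + 377)) = √((-1413818 + (4 + 1403/3))/(-353882) + 1178) = √((-1413818 + 1415/3)*(-1/353882) + 1178) = √(-4240039/3*(-1/353882) + 1178) = √(4240039/1061646 + 1178) = √(1254859027/1061646) = √1332216066578442/1061646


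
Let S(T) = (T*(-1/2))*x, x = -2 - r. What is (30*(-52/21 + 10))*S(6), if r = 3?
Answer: 23700/7 ≈ 3385.7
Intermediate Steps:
x = -5 (x = -2 - 1*3 = -2 - 3 = -5)
S(T) = 5*T/2 (S(T) = (T*(-1/2))*(-5) = (T*(-1*½))*(-5) = (T*(-½))*(-5) = -T/2*(-5) = 5*T/2)
(30*(-52/21 + 10))*S(6) = (30*(-52/21 + 10))*((5/2)*6) = (30*(-52*1/21 + 10))*15 = (30*(-52/21 + 10))*15 = (30*(158/21))*15 = (1580/7)*15 = 23700/7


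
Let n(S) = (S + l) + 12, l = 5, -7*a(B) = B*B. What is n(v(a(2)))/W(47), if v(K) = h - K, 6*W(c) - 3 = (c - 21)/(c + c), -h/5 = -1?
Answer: 22278/539 ≈ 41.332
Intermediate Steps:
a(B) = -B²/7 (a(B) = -B*B/7 = -B²/7)
h = 5 (h = -5*(-1) = 5)
W(c) = ½ + (-21 + c)/(12*c) (W(c) = ½ + ((c - 21)/(c + c))/6 = ½ + ((-21 + c)/((2*c)))/6 = ½ + ((-21 + c)*(1/(2*c)))/6 = ½ + ((-21 + c)/(2*c))/6 = ½ + (-21 + c)/(12*c))
v(K) = 5 - K
n(S) = 17 + S (n(S) = (S + 5) + 12 = (5 + S) + 12 = 17 + S)
n(v(a(2)))/W(47) = (17 + (5 - (-1)*2²/7))/(((7/12)*(-3 + 47)/47)) = (17 + (5 - (-1)*4/7))/(((7/12)*(1/47)*44)) = (17 + (5 - 1*(-4/7)))/(77/141) = (17 + (5 + 4/7))*(141/77) = (17 + 39/7)*(141/77) = (158/7)*(141/77) = 22278/539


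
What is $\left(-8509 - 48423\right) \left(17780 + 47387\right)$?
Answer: $-3710087644$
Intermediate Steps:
$\left(-8509 - 48423\right) \left(17780 + 47387\right) = \left(-56932\right) 65167 = -3710087644$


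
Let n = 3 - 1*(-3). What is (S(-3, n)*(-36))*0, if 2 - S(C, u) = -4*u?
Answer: 0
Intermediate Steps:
n = 6 (n = 3 + 3 = 6)
S(C, u) = 2 + 4*u (S(C, u) = 2 - (-4)*u = 2 + 4*u)
(S(-3, n)*(-36))*0 = ((2 + 4*6)*(-36))*0 = ((2 + 24)*(-36))*0 = (26*(-36))*0 = -936*0 = 0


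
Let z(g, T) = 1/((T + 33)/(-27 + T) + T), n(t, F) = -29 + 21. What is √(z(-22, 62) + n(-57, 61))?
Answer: I*√1638501/453 ≈ 2.8257*I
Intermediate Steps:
n(t, F) = -8
z(g, T) = 1/(T + (33 + T)/(-27 + T)) (z(g, T) = 1/((33 + T)/(-27 + T) + T) = 1/(T + (33 + T)/(-27 + T)))
√(z(-22, 62) + n(-57, 61)) = √((-27 + 62)/(33 + 62² - 26*62) - 8) = √(35/(33 + 3844 - 1612) - 8) = √(35/2265 - 8) = √((1/2265)*35 - 8) = √(7/453 - 8) = √(-3617/453) = I*√1638501/453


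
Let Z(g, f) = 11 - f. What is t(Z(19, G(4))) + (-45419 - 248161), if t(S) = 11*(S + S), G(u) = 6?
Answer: -293470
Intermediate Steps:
t(S) = 22*S (t(S) = 11*(2*S) = 22*S)
t(Z(19, G(4))) + (-45419 - 248161) = 22*(11 - 1*6) + (-45419 - 248161) = 22*(11 - 6) - 293580 = 22*5 - 293580 = 110 - 293580 = -293470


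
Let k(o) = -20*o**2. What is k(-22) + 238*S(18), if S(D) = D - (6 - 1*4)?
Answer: -5872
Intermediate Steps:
S(D) = -2 + D (S(D) = D - (6 - 4) = D - 1*2 = D - 2 = -2 + D)
k(-22) + 238*S(18) = -20*(-22)**2 + 238*(-2 + 18) = -20*484 + 238*16 = -9680 + 3808 = -5872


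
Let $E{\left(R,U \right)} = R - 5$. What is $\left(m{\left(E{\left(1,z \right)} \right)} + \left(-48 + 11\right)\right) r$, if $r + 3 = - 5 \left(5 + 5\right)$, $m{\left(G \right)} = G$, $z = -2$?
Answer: $2173$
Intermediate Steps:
$E{\left(R,U \right)} = -5 + R$
$r = -53$ ($r = -3 - 5 \left(5 + 5\right) = -3 - 50 = -53$)
$\left(m{\left(E{\left(1,z \right)} \right)} + \left(-48 + 11\right)\right) r = \left(\left(-5 + 1\right) + \left(-48 + 11\right)\right) \left(-53\right) = \left(-4 - 37\right) \left(-53\right) = \left(-41\right) \left(-53\right) = 2173$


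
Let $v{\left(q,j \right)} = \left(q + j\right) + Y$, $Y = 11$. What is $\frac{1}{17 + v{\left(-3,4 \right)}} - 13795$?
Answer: $- \frac{400054}{29} \approx -13795.0$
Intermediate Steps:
$v{\left(q,j \right)} = 11 + j + q$ ($v{\left(q,j \right)} = \left(q + j\right) + 11 = \left(j + q\right) + 11 = 11 + j + q$)
$\frac{1}{17 + v{\left(-3,4 \right)}} - 13795 = \frac{1}{17 + \left(11 + 4 - 3\right)} - 13795 = \frac{1}{17 + 12} - 13795 = \frac{1}{29} - 13795 = - \frac{400054}{29}$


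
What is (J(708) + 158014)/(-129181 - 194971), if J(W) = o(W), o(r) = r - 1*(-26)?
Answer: -39687/81038 ≈ -0.48973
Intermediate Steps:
o(r) = 26 + r (o(r) = r + 26 = 26 + r)
J(W) = 26 + W
(J(708) + 158014)/(-129181 - 194971) = ((26 + 708) + 158014)/(-129181 - 194971) = (734 + 158014)/(-324152) = 158748*(-1/324152) = -39687/81038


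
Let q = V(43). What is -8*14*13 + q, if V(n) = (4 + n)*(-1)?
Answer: -1503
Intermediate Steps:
V(n) = -4 - n
q = -47 (q = -4 - 1*43 = -4 - 43 = -47)
-8*14*13 + q = -8*14*13 - 47 = -112*13 - 47 = -1456 - 47 = -1503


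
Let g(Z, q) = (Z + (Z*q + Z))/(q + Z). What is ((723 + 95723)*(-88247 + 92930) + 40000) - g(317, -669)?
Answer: 158996998097/352 ≈ 4.5170e+8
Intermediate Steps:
g(Z, q) = (2*Z + Z*q)/(Z + q) (g(Z, q) = (Z + (Z + Z*q))/(Z + q) = (2*Z + Z*q)/(Z + q))
((723 + 95723)*(-88247 + 92930) + 40000) - g(317, -669) = ((723 + 95723)*(-88247 + 92930) + 40000) - 317*(2 - 669)/(317 - 669) = (96446*4683 + 40000) - 317*(-667)/(-352) = (451656618 + 40000) - 317*(-1)*(-667)/352 = 451696618 - 1*211439/352 = 451696618 - 211439/352 = 158996998097/352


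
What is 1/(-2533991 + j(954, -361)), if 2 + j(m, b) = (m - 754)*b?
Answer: -1/2606193 ≈ -3.8370e-7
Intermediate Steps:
j(m, b) = -2 + b*(-754 + m) (j(m, b) = -2 + (m - 754)*b = -2 + (-754 + m)*b = -2 + b*(-754 + m))
1/(-2533991 + j(954, -361)) = 1/(-2533991 + (-2 - 754*(-361) - 361*954)) = 1/(-2533991 + (-2 + 272194 - 344394)) = 1/(-2533991 - 72202) = 1/(-2606193) = -1/2606193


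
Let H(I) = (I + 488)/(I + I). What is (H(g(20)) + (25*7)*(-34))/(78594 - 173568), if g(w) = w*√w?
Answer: 11899/189948 - 61*√5/4748700 ≈ 0.062615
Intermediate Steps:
g(w) = w^(3/2)
H(I) = (488 + I)/(2*I) (H(I) = (488 + I)/((2*I)) = (488 + I)*(1/(2*I)) = (488 + I)/(2*I))
(H(g(20)) + (25*7)*(-34))/(78594 - 173568) = ((488 + 20^(3/2))/(2*(20^(3/2))) + (25*7)*(-34))/(78594 - 173568) = ((488 + 40*√5)/(2*((40*√5))) + 175*(-34))/(-94974) = ((√5/200)*(488 + 40*√5)/2 - 5950)*(-1/94974) = (√5*(488 + 40*√5)/400 - 5950)*(-1/94974) = (-5950 + √5*(488 + 40*√5)/400)*(-1/94974) = 2975/47487 - √5*(488 + 40*√5)/37989600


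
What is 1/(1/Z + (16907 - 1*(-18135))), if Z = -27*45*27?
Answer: 32805/1149552809 ≈ 2.8537e-5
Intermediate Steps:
Z = -32805 (Z = -1215*27 = -32805)
1/(1/Z + (16907 - 1*(-18135))) = 1/(1/(-32805) + (16907 - 1*(-18135))) = 1/(-1/32805 + (16907 + 18135)) = 1/(-1/32805 + 35042) = 1/(1149552809/32805) = 32805/1149552809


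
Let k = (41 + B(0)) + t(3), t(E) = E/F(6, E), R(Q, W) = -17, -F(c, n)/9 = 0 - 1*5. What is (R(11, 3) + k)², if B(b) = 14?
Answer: 326041/225 ≈ 1449.1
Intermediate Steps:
F(c, n) = 45 (F(c, n) = -9*(0 - 1*5) = -9*(0 - 5) = -9*(-5) = 45)
t(E) = E/45
k = 826/15 (k = (41 + 14) + (1/45)*3 = 55 + 1/15 = 826/15 ≈ 55.067)
(R(11, 3) + k)² = (-17 + 826/15)² = (571/15)² = 326041/225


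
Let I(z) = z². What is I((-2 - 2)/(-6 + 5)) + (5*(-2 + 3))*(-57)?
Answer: -269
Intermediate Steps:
I((-2 - 2)/(-6 + 5)) + (5*(-2 + 3))*(-57) = ((-2 - 2)/(-6 + 5))² + (5*(-2 + 3))*(-57) = (-4/(-1))² + (5*1)*(-57) = (-4*(-1))² + 5*(-57) = 4² - 285 = 16 - 285 = -269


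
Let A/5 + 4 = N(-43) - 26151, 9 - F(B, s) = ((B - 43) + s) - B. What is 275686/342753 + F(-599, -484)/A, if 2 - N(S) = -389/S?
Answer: 192848733637/240991348065 ≈ 0.80023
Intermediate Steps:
N(S) = 2 + 389/S (N(S) = 2 - (-389)/S = 2 + 389/S)
F(B, s) = 52 - s (F(B, s) = 9 - (((B - 43) + s) - B) = 9 - (((-43 + B) + s) - B) = 9 - ((-43 + B + s) - B) = 9 - (-43 + s) = 9 + (43 - s) = 52 - s)
A = -5624840/43 (A = -20 + 5*((2 + 389/(-43)) - 26151) = -20 + 5*((2 + 389*(-1/43)) - 26151) = -20 + 5*((2 - 389/43) - 26151) = -20 + 5*(-303/43 - 26151) = -20 + 5*(-1124796/43) = -20 - 5623980/43 = -5624840/43 ≈ -1.3081e+5)
275686/342753 + F(-599, -484)/A = 275686/342753 + (52 - 1*(-484))/(-5624840/43) = 275686*(1/342753) + (52 + 484)*(-43/5624840) = 275686/342753 + 536*(-43/5624840) = 275686/342753 - 2881/703105 = 192848733637/240991348065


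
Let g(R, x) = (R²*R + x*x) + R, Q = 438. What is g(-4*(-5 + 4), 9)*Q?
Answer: 65262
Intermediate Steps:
g(R, x) = R + R³ + x² (g(R, x) = (R³ + x²) + R = R + R³ + x²)
g(-4*(-5 + 4), 9)*Q = (-4*(-5 + 4) + (-4*(-5 + 4))³ + 9²)*438 = (-4*(-1) + (-4*(-1))³ + 81)*438 = (4 + 4³ + 81)*438 = (4 + 64 + 81)*438 = 149*438 = 65262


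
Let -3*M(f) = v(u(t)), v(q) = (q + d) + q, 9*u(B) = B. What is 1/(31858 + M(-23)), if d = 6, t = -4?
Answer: 27/860120 ≈ 3.1391e-5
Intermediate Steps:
u(B) = B/9
v(q) = 6 + 2*q (v(q) = (q + 6) + q = (6 + q) + q = 6 + 2*q)
M(f) = -46/27 (M(f) = -(6 + 2*((1/9)*(-4)))/3 = -(6 + 2*(-4/9))/3 = -(6 - 8/9)/3 = -1/3*46/9 = -46/27)
1/(31858 + M(-23)) = 1/(31858 - 46/27) = 1/(860120/27) = 27/860120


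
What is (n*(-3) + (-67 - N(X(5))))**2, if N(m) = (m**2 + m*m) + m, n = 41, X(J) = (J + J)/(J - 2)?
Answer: 3763600/81 ≈ 46464.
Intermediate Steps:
X(J) = 2*J/(-2 + J) (X(J) = (2*J)/(-2 + J) = 2*J/(-2 + J))
N(m) = m + 2*m**2 (N(m) = (m**2 + m**2) + m = 2*m**2 + m = m + 2*m**2)
(n*(-3) + (-67 - N(X(5))))**2 = (41*(-3) + (-67 - 2*5/(-2 + 5)*(1 + 2*(2*5/(-2 + 5)))))**2 = (-123 + (-67 - 2*5/3*(1 + 2*(2*5/3))))**2 = (-123 + (-67 - 2*5*(1/3)*(1 + 2*(2*5*(1/3)))))**2 = (-123 + (-67 - 10*(1 + 2*(10/3))/3))**2 = (-123 + (-67 - 10*(1 + 20/3)/3))**2 = (-123 + (-67 - 10*23/(3*3)))**2 = (-123 + (-67 - 1*230/9))**2 = (-123 + (-67 - 230/9))**2 = (-123 - 833/9)**2 = (-1940/9)**2 = 3763600/81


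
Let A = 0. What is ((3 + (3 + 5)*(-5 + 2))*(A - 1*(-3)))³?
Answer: -250047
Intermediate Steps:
((3 + (3 + 5)*(-5 + 2))*(A - 1*(-3)))³ = ((3 + (3 + 5)*(-5 + 2))*(0 - 1*(-3)))³ = ((3 + 8*(-3))*(0 + 3))³ = ((3 - 24)*3)³ = (-21*3)³ = (-63)³ = -250047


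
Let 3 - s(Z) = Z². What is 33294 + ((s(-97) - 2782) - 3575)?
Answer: 17531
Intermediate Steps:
s(Z) = 3 - Z²
33294 + ((s(-97) - 2782) - 3575) = 33294 + (((3 - 1*(-97)²) - 2782) - 3575) = 33294 + (((3 - 1*9409) - 2782) - 3575) = 33294 + (((3 - 9409) - 2782) - 3575) = 33294 + ((-9406 - 2782) - 3575) = 33294 + (-12188 - 3575) = 33294 - 15763 = 17531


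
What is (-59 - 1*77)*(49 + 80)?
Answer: -17544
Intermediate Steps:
(-59 - 1*77)*(49 + 80) = (-59 - 77)*129 = -136*129 = -17544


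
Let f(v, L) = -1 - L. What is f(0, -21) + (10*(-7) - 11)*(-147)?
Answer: 11927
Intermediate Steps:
f(0, -21) + (10*(-7) - 11)*(-147) = (-1 - 1*(-21)) + (10*(-7) - 11)*(-147) = (-1 + 21) + (-70 - 11)*(-147) = 20 - 81*(-147) = 20 + 11907 = 11927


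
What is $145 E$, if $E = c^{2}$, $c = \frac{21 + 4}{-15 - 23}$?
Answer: $\frac{90625}{1444} \approx 62.76$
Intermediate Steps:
$c = - \frac{25}{38}$ ($c = \frac{25}{-38} = 25 \left(- \frac{1}{38}\right) = - \frac{25}{38} \approx -0.6579$)
$E = \frac{625}{1444}$ ($E = \left(- \frac{25}{38}\right)^{2} = \frac{625}{1444} \approx 0.43283$)
$145 E = 145 \cdot \frac{625}{1444} = \frac{90625}{1444}$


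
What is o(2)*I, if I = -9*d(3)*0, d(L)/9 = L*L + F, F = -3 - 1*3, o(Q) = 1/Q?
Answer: 0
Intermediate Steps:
o(Q) = 1/Q
F = -6 (F = -3 - 3 = -6)
d(L) = -54 + 9*L² (d(L) = 9*(L*L - 6) = 9*(L² - 6) = 9*(-6 + L²) = -54 + 9*L²)
I = 0 (I = -9*(-54 + 9*3²)*0 = -9*(-54 + 9*9)*0 = -9*(-54 + 81)*0 = -9*27*0 = -243*0 = 0)
o(2)*I = 0/2 = (½)*0 = 0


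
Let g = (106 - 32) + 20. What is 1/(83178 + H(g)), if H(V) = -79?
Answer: 1/83099 ≈ 1.2034e-5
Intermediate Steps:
g = 94 (g = 74 + 20 = 94)
1/(83178 + H(g)) = 1/(83178 - 79) = 1/83099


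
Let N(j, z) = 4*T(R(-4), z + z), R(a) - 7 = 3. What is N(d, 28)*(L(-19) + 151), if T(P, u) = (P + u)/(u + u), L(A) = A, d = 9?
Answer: 2178/7 ≈ 311.14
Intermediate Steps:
R(a) = 10 (R(a) = 7 + 3 = 10)
T(P, u) = (P + u)/(2*u) (T(P, u) = (P + u)/((2*u)) = (P + u)*(1/(2*u)) = (P + u)/(2*u))
N(j, z) = (10 + 2*z)/z (N(j, z) = 4*((10 + (z + z))/(2*(z + z))) = 4*((10 + 2*z)/(2*((2*z)))) = 4*((1/(2*z))*(10 + 2*z)/2) = 4*((10 + 2*z)/(4*z)) = (10 + 2*z)/z)
N(d, 28)*(L(-19) + 151) = (2 + 10/28)*(-19 + 151) = (2 + 10*(1/28))*132 = (2 + 5/14)*132 = (33/14)*132 = 2178/7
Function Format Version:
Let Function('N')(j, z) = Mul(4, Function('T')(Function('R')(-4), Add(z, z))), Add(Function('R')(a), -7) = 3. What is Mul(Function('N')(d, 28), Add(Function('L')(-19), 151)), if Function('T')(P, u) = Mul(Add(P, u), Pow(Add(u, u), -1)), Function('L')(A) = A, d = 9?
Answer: Rational(2178, 7) ≈ 311.14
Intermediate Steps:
Function('R')(a) = 10 (Function('R')(a) = Add(7, 3) = 10)
Function('T')(P, u) = Mul(Rational(1, 2), Pow(u, -1), Add(P, u)) (Function('T')(P, u) = Mul(Add(P, u), Pow(Mul(2, u), -1)) = Mul(Add(P, u), Mul(Rational(1, 2), Pow(u, -1))) = Mul(Rational(1, 2), Pow(u, -1), Add(P, u)))
Function('N')(j, z) = Mul(Pow(z, -1), Add(10, Mul(2, z))) (Function('N')(j, z) = Mul(4, Mul(Rational(1, 2), Pow(Add(z, z), -1), Add(10, Add(z, z)))) = Mul(4, Mul(Rational(1, 2), Pow(Mul(2, z), -1), Add(10, Mul(2, z)))) = Mul(4, Mul(Rational(1, 2), Mul(Rational(1, 2), Pow(z, -1)), Add(10, Mul(2, z)))) = Mul(4, Mul(Rational(1, 4), Pow(z, -1), Add(10, Mul(2, z)))) = Mul(Pow(z, -1), Add(10, Mul(2, z))))
Mul(Function('N')(d, 28), Add(Function('L')(-19), 151)) = Mul(Add(2, Mul(10, Pow(28, -1))), Add(-19, 151)) = Mul(Add(2, Mul(10, Rational(1, 28))), 132) = Mul(Add(2, Rational(5, 14)), 132) = Mul(Rational(33, 14), 132) = Rational(2178, 7)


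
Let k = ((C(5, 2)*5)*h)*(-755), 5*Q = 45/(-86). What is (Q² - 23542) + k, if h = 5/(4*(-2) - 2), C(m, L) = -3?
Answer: -215996401/7396 ≈ -29205.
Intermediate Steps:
h = -½ (h = 5/(-8 - 2) = 5/(-10) = 5*(-⅒) = -½ ≈ -0.50000)
Q = -9/86 (Q = (45/(-86))/5 = (45*(-1/86))/5 = (⅕)*(-45/86) = -9/86 ≈ -0.10465)
k = -11325/2 (k = (-3*5*(-½))*(-755) = -15*(-½)*(-755) = (15/2)*(-755) = -11325/2 ≈ -5662.5)
(Q² - 23542) + k = ((-9/86)² - 23542) - 11325/2 = (81/7396 - 23542) - 11325/2 = -174116551/7396 - 11325/2 = -215996401/7396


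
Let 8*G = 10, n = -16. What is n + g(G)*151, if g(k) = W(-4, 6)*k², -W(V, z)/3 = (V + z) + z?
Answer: -11357/2 ≈ -5678.5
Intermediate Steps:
W(V, z) = -6*z - 3*V (W(V, z) = -3*((V + z) + z) = -3*(V + 2*z) = -6*z - 3*V)
G = 5/4 (G = (⅛)*10 = 5/4 ≈ 1.2500)
g(k) = -24*k² (g(k) = (-6*6 - 3*(-4))*k² = (-36 + 12)*k² = -24*k²)
n + g(G)*151 = -16 - 24*(5/4)²*151 = -16 - 24*25/16*151 = -16 - 75/2*151 = -16 - 11325/2 = -11357/2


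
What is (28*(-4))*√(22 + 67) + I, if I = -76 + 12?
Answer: -64 - 112*√89 ≈ -1120.6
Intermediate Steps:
I = -64
(28*(-4))*√(22 + 67) + I = (28*(-4))*√(22 + 67) - 64 = -112*√89 - 64 = -64 - 112*√89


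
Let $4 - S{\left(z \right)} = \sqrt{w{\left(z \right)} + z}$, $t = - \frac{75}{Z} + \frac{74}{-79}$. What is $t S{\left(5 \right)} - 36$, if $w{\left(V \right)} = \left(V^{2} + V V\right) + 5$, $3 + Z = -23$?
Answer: $- \frac{28970}{1027} - \frac{4001 \sqrt{15}}{1027} \approx -43.297$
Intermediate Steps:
$Z = -26$ ($Z = -3 - 23 = -26$)
$t = \frac{4001}{2054}$ ($t = - \frac{75}{-26} + \frac{74}{-79} = \left(-75\right) \left(- \frac{1}{26}\right) + 74 \left(- \frac{1}{79}\right) = \frac{75}{26} - \frac{74}{79} = \frac{4001}{2054} \approx 1.9479$)
$w{\left(V \right)} = 5 + 2 V^{2}$ ($w{\left(V \right)} = \left(V^{2} + V^{2}\right) + 5 = 2 V^{2} + 5 = 5 + 2 V^{2}$)
$S{\left(z \right)} = 4 - \sqrt{5 + z + 2 z^{2}}$ ($S{\left(z \right)} = 4 - \sqrt{\left(5 + 2 z^{2}\right) + z} = 4 - \sqrt{5 + z + 2 z^{2}}$)
$t S{\left(5 \right)} - 36 = \frac{4001 \left(4 - \sqrt{5 + 5 + 2 \cdot 5^{2}}\right)}{2054} - 36 = \frac{4001 \left(4 - \sqrt{5 + 5 + 2 \cdot 25}\right)}{2054} - 36 = \frac{4001 \left(4 - \sqrt{5 + 5 + 50}\right)}{2054} - 36 = \frac{4001 \left(4 - \sqrt{60}\right)}{2054} - 36 = \frac{4001 \left(4 - 2 \sqrt{15}\right)}{2054} - 36 = \left(\frac{8002}{1027} - \frac{4001 \sqrt{15}}{1027}\right) - 36 = - \frac{28970}{1027} - \frac{4001 \sqrt{15}}{1027}$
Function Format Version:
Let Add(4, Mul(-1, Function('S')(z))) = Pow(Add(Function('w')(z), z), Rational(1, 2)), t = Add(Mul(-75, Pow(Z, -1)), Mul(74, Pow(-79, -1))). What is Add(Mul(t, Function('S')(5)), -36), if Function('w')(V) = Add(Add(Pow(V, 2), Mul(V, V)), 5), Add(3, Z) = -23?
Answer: Add(Rational(-28970, 1027), Mul(Rational(-4001, 1027), Pow(15, Rational(1, 2)))) ≈ -43.297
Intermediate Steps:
Z = -26 (Z = Add(-3, -23) = -26)
t = Rational(4001, 2054) (t = Add(Mul(-75, Pow(-26, -1)), Mul(74, Pow(-79, -1))) = Add(Mul(-75, Rational(-1, 26)), Mul(74, Rational(-1, 79))) = Add(Rational(75, 26), Rational(-74, 79)) = Rational(4001, 2054) ≈ 1.9479)
Function('w')(V) = Add(5, Mul(2, Pow(V, 2))) (Function('w')(V) = Add(Add(Pow(V, 2), Pow(V, 2)), 5) = Add(Mul(2, Pow(V, 2)), 5) = Add(5, Mul(2, Pow(V, 2))))
Function('S')(z) = Add(4, Mul(-1, Pow(Add(5, z, Mul(2, Pow(z, 2))), Rational(1, 2)))) (Function('S')(z) = Add(4, Mul(-1, Pow(Add(Add(5, Mul(2, Pow(z, 2))), z), Rational(1, 2)))) = Add(4, Mul(-1, Pow(Add(5, z, Mul(2, Pow(z, 2))), Rational(1, 2)))))
Add(Mul(t, Function('S')(5)), -36) = Add(Mul(Rational(4001, 2054), Add(4, Mul(-1, Pow(Add(5, 5, Mul(2, Pow(5, 2))), Rational(1, 2))))), -36) = Add(Mul(Rational(4001, 2054), Add(4, Mul(-1, Pow(Add(5, 5, Mul(2, 25)), Rational(1, 2))))), -36) = Add(Mul(Rational(4001, 2054), Add(4, Mul(-1, Pow(Add(5, 5, 50), Rational(1, 2))))), -36) = Add(Mul(Rational(4001, 2054), Add(4, Mul(-1, Pow(60, Rational(1, 2))))), -36) = Add(Mul(Rational(4001, 2054), Add(4, Mul(-1, Mul(2, Pow(15, Rational(1, 2)))))), -36) = Add(Mul(Rational(4001, 2054), Add(4, Mul(-2, Pow(15, Rational(1, 2))))), -36) = Add(Add(Rational(8002, 1027), Mul(Rational(-4001, 1027), Pow(15, Rational(1, 2)))), -36) = Add(Rational(-28970, 1027), Mul(Rational(-4001, 1027), Pow(15, Rational(1, 2))))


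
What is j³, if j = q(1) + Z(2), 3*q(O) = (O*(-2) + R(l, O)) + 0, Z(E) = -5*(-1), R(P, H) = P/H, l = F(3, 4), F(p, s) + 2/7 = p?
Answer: 1331000/9261 ≈ 143.72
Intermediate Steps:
F(p, s) = -2/7 + p
l = 19/7 (l = -2/7 + 3 = 19/7 ≈ 2.7143)
Z(E) = 5
q(O) = -2*O/3 + 19/(21*O) (q(O) = ((O*(-2) + 19/(7*O)) + 0)/3 = ((-2*O + 19/(7*O)) + 0)/3 = (-2*O + 19/(7*O))/3 = -2*O/3 + 19/(21*O))
j = 110/21 (j = (1/21)*(19 - 14*1²)/1 + 5 = (1/21)*1*(19 - 14*1) + 5 = (1/21)*1*(19 - 14) + 5 = (1/21)*1*5 + 5 = 5/21 + 5 = 110/21 ≈ 5.2381)
j³ = (110/21)³ = 1331000/9261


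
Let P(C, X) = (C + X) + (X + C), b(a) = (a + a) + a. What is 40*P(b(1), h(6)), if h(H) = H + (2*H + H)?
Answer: 2160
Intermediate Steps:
h(H) = 4*H (h(H) = H + 3*H = 4*H)
b(a) = 3*a (b(a) = 2*a + a = 3*a)
P(C, X) = 2*C + 2*X (P(C, X) = (C + X) + (C + X) = 2*C + 2*X)
40*P(b(1), h(6)) = 40*(2*(3*1) + 2*(4*6)) = 40*(2*3 + 2*24) = 40*(6 + 48) = 40*54 = 2160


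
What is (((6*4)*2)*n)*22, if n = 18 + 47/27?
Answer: 187616/9 ≈ 20846.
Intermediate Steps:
n = 533/27 (n = 18 + 47*(1/27) = 18 + 47/27 = 533/27 ≈ 19.741)
(((6*4)*2)*n)*22 = (((6*4)*2)*(533/27))*22 = ((24*2)*(533/27))*22 = (48*(533/27))*22 = (8528/9)*22 = 187616/9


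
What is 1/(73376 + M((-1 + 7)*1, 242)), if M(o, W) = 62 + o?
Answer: 1/73444 ≈ 1.3616e-5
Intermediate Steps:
1/(73376 + M((-1 + 7)*1, 242)) = 1/(73376 + (62 + (-1 + 7)*1)) = 1/(73376 + (62 + 6*1)) = 1/(73376 + (62 + 6)) = 1/(73376 + 68) = 1/73444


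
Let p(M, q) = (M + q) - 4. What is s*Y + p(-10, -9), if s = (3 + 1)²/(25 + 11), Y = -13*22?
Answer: -1351/9 ≈ -150.11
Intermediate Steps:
Y = -286
p(M, q) = -4 + M + q
s = 4/9 (s = 4²/36 = 16*(1/36) = 4/9 ≈ 0.44444)
s*Y + p(-10, -9) = (4/9)*(-286) + (-4 - 10 - 9) = -1144/9 - 23 = -1351/9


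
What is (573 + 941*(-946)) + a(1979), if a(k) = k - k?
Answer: -889613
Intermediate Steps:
a(k) = 0
(573 + 941*(-946)) + a(1979) = (573 + 941*(-946)) + 0 = (573 - 890186) + 0 = -889613 + 0 = -889613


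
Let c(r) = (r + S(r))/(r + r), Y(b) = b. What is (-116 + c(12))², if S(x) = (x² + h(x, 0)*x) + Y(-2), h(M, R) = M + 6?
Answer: 1456849/144 ≈ 10117.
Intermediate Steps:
h(M, R) = 6 + M
S(x) = -2 + x² + x*(6 + x) (S(x) = (x² + (6 + x)*x) - 2 = (x² + x*(6 + x)) - 2 = -2 + x² + x*(6 + x))
c(r) = (-2 + r + r² + r*(6 + r))/(2*r) (c(r) = (r + (-2 + r² + r*(6 + r)))/(r + r) = (-2 + r + r² + r*(6 + r))/((2*r)) = (-2 + r + r² + r*(6 + r))*(1/(2*r)) = (-2 + r + r² + r*(6 + r))/(2*r))
(-116 + c(12))² = (-116 + (7/2 + 12 - 1/12))² = (-116 + 185/12)² = (-1207/12)² = 1456849/144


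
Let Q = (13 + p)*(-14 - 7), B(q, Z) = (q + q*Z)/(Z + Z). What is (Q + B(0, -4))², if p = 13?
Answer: 298116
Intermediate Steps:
B(q, Z) = (q + Z*q)/(2*Z) (B(q, Z) = (q + Z*q)/((2*Z)) = (q + Z*q)*(1/(2*Z)) = (q + Z*q)/(2*Z))
Q = -546 (Q = (13 + 13)*(-14 - 7) = 26*(-21) = -546)
(Q + B(0, -4))² = (-546 + (½)*0*(1 - 4)/(-4))² = (-546 + (½)*0*(-¼)*(-3))² = (-546 + 0)² = (-546)² = 298116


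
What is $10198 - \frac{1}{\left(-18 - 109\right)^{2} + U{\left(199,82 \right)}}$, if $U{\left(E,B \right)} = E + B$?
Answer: $\frac{167349179}{16410} \approx 10198.0$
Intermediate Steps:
$U{\left(E,B \right)} = B + E$
$10198 - \frac{1}{\left(-18 - 109\right)^{2} + U{\left(199,82 \right)}} = 10198 - \frac{1}{\left(-18 - 109\right)^{2} + \left(82 + 199\right)} = 10198 - \frac{1}{\left(-127\right)^{2} + 281} = 10198 - \frac{1}{16129 + 281} = 10198 - \frac{1}{16410} = \frac{167349179}{16410}$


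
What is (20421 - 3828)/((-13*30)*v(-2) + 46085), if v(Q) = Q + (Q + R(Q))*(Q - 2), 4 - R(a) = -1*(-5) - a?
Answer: 16593/39065 ≈ 0.42475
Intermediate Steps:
R(a) = -1 + a (R(a) = 4 - (-1*(-5) - a) = 4 - (5 - a) = 4 + (-5 + a) = -1 + a)
v(Q) = Q + (-1 + 2*Q)*(-2 + Q) (v(Q) = Q + (Q + (-1 + Q))*(Q - 2) = Q + (-1 + 2*Q)*(-2 + Q))
(20421 - 3828)/((-13*30)*v(-2) + 46085) = (20421 - 3828)/((-13*30)*(2 - 4*(-2) + 2*(-2)²) + 46085) = 16593/(-390*(2 + 8 + 2*4) + 46085) = 16593/(-390*(2 + 8 + 8) + 46085) = 16593/(-390*18 + 46085) = 16593/(-7020 + 46085) = 16593/39065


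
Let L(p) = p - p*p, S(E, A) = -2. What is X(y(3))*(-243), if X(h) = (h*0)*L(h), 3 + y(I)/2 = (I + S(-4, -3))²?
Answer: 0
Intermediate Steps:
y(I) = -6 + 2*(-2 + I)² (y(I) = -6 + 2*(I - 2)² = -6 + 2*(-2 + I)²)
L(p) = p - p²
X(h) = 0 (X(h) = (h*0)*(h*(1 - h)) = 0*(h*(1 - h)) = 0)
X(y(3))*(-243) = 0*(-243) = 0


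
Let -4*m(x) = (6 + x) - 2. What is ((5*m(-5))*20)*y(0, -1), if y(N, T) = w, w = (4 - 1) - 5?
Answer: -50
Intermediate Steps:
w = -2 (w = 3 - 5 = -2)
m(x) = -1 - x/4 (m(x) = -((6 + x) - 2)/4 = -(4 + x)/4 = -1 - x/4)
y(N, T) = -2
((5*m(-5))*20)*y(0, -1) = ((5*(-1 - 1/4*(-5)))*20)*(-2) = ((5*(-1 + 5/4))*20)*(-2) = ((5*(1/4))*20)*(-2) = ((5/4)*20)*(-2) = 25*(-2) = -50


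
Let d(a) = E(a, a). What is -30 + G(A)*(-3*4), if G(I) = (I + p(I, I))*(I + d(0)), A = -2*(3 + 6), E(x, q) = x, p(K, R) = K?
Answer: -7806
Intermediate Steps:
d(a) = a
A = -18 (A = -2*9 = -18)
G(I) = 2*I² (G(I) = (I + I)*(I + 0) = (2*I)*I = 2*I²)
-30 + G(A)*(-3*4) = -30 + (2*(-18)²)*(-3*4) = -30 + (2*324)*(-12) = -30 + 648*(-12) = -30 - 7776 = -7806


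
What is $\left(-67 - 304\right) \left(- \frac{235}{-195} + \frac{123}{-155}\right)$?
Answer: $- \frac{923048}{6045} \approx -152.7$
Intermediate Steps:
$\left(-67 - 304\right) \left(- \frac{235}{-195} + \frac{123}{-155}\right) = - 371 \left(\left(-235\right) \left(- \frac{1}{195}\right) + 123 \left(- \frac{1}{155}\right)\right) = - 371 \left(\frac{47}{39} - \frac{123}{155}\right) = \left(-371\right) \frac{2488}{6045} = - \frac{923048}{6045}$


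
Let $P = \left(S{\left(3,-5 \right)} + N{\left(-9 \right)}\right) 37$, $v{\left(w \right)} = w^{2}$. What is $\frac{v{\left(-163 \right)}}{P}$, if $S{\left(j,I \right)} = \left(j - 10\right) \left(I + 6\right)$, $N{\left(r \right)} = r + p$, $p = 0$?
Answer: $- \frac{26569}{592} \approx -44.88$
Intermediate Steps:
$N{\left(r \right)} = r$ ($N{\left(r \right)} = r + 0 = r$)
$S{\left(j,I \right)} = \left(-10 + j\right) \left(6 + I\right)$
$P = -592$ ($P = \left(\left(-60 - -50 + 6 \cdot 3 - 15\right) - 9\right) 37 = \left(\left(-60 + 50 + 18 - 15\right) - 9\right) 37 = \left(-7 - 9\right) 37 = \left(-16\right) 37 = -592$)
$\frac{v{\left(-163 \right)}}{P} = \frac{\left(-163\right)^{2}}{-592} = 26569 \left(- \frac{1}{592}\right) = - \frac{26569}{592}$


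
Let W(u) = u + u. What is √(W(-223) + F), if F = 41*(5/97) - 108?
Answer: I*√5192701/97 ≈ 23.492*I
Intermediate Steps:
W(u) = 2*u
F = -10271/97 (F = 41*(5*(1/97)) - 108 = 41*(5/97) - 108 = 205/97 - 108 = -10271/97 ≈ -105.89)
√(W(-223) + F) = √(2*(-223) - 10271/97) = √(-446 - 10271/97) = √(-53533/97) = I*√5192701/97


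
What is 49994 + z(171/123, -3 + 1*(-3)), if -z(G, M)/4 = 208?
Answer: 49162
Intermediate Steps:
z(G, M) = -832 (z(G, M) = -4*208 = -832)
49994 + z(171/123, -3 + 1*(-3)) = 49994 - 832 = 49162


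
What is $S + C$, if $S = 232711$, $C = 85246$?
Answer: $317957$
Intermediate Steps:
$S + C = 232711 + 85246 = 317957$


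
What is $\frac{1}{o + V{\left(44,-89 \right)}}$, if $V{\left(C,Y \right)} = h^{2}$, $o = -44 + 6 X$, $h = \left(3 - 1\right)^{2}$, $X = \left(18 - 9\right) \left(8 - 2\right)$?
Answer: $\frac{1}{296} \approx 0.0033784$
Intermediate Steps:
$X = 54$ ($X = 9 \cdot 6 = 54$)
$h = 4$ ($h = 2^{2} = 4$)
$o = 280$ ($o = -44 + 6 \cdot 54 = -44 + 324 = 280$)
$V{\left(C,Y \right)} = 16$ ($V{\left(C,Y \right)} = 4^{2} = 16$)
$\frac{1}{o + V{\left(44,-89 \right)}} = \frac{1}{280 + 16} = \frac{1}{296}$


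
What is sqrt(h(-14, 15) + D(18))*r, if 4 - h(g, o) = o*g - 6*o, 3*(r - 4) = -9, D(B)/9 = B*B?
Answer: 2*sqrt(805) ≈ 56.745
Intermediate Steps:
D(B) = 9*B**2 (D(B) = 9*(B*B) = 9*B**2)
r = 1 (r = 4 + (1/3)*(-9) = 4 - 3 = 1)
h(g, o) = 4 + 6*o - g*o (h(g, o) = 4 - (o*g - 6*o) = 4 - (g*o - 6*o) = 4 - (-6*o + g*o) = 4 + (6*o - g*o) = 4 + 6*o - g*o)
sqrt(h(-14, 15) + D(18))*r = sqrt((4 + 6*15 - 1*(-14)*15) + 9*18**2)*1 = sqrt((4 + 90 + 210) + 9*324)*1 = sqrt(304 + 2916)*1 = sqrt(3220)*1 = (2*sqrt(805))*1 = 2*sqrt(805)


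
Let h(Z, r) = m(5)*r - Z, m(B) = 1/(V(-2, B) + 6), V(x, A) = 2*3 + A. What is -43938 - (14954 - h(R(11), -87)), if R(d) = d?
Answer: -1001438/17 ≈ -58908.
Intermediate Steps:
V(x, A) = 6 + A
m(B) = 1/(12 + B) (m(B) = 1/((6 + B) + 6) = 1/(12 + B))
h(Z, r) = -Z + r/17 (h(Z, r) = r/(12 + 5) - Z = r/17 - Z = -Z + r/17)
-43938 - (14954 - h(R(11), -87)) = -43938 - (14954 - (-1*11 + (1/17)*(-87))) = -43938 - (14954 - (-11 - 87/17)) = -43938 - (14954 - 1*(-274/17)) = -43938 - (14954 + 274/17) = -43938 - 1*254492/17 = -43938 - 254492/17 = -1001438/17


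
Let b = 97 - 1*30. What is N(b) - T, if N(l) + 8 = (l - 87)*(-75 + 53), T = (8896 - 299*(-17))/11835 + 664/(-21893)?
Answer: 111634595153/259103655 ≈ 430.85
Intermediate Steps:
T = 298183807/259103655 (T = (8896 - 1*(-5083))*(1/11835) + 664*(-1/21893) = (8896 + 5083)*(1/11835) - 664/21893 = 13979*(1/11835) - 664/21893 = 13979/11835 - 664/21893 = 298183807/259103655 ≈ 1.1508)
b = 67 (b = 97 - 30 = 67)
N(l) = 1906 - 22*l (N(l) = -8 + (l - 87)*(-75 + 53) = -8 + (-87 + l)*(-22) = -8 + (1914 - 22*l) = 1906 - 22*l)
N(b) - T = (1906 - 22*67) - 1*298183807/259103655 = (1906 - 1474) - 298183807/259103655 = 432 - 298183807/259103655 = 111634595153/259103655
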